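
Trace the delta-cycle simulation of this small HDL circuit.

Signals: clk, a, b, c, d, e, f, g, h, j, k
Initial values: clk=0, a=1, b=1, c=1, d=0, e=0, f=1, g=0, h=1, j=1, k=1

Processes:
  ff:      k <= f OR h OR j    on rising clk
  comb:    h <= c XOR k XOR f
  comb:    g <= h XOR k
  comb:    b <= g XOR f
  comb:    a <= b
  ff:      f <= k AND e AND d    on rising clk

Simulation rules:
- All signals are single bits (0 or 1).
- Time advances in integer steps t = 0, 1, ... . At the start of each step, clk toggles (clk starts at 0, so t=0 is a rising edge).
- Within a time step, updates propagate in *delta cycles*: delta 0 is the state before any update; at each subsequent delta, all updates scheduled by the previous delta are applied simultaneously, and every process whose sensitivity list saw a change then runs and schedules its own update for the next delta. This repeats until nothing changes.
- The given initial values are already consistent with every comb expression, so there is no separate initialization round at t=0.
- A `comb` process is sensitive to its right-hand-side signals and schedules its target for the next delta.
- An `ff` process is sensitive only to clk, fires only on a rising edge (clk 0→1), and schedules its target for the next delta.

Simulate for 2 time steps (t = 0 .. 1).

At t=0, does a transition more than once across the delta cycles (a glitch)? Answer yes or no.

yes

t=0 Δ0: a=1 k=1 f=1 clk=0 b=1 c=1 g=0 h=1 j=1 d=0 e=0
  Δ1: clk:0→1
  Δ2: f:1→0
  Δ3: b:1→0, h:1→0
  Δ4: a:1→0, g:0→1
  Δ5: b:0→1
  Δ6: a:0→1
  (6Δ to stable)
t=1 Δ0: a=1 k=1 f=0 clk=1 b=1 c=1 g=1 h=0 j=1 d=0 e=0
  Δ1: clk:1→0
  (1Δ to stable)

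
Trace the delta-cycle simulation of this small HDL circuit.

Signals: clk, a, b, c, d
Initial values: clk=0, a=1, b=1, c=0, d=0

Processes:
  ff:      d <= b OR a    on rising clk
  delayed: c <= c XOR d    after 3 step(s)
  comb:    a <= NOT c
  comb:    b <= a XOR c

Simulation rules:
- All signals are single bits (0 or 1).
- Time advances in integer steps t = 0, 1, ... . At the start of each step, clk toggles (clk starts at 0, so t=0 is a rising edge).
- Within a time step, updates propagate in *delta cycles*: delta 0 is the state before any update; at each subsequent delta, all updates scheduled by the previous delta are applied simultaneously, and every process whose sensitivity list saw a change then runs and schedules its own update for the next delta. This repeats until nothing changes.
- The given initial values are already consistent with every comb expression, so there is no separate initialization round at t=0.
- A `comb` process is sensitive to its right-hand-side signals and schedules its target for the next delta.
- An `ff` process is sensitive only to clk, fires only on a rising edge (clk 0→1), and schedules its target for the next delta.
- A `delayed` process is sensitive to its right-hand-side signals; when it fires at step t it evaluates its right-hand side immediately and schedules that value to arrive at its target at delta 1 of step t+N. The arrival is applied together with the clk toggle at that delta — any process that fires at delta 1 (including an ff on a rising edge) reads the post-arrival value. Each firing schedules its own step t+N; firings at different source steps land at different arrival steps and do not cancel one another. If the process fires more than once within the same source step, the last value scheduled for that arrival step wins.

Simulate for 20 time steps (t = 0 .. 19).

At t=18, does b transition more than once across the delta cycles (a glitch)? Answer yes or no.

t=0 Δ0: c=0 d=0 a=1 clk=0 b=1
  Δ1: clk:0→1
  Δ2: d:0→1
  (2Δ to stable)
t=1 Δ0: c=0 d=1 a=1 clk=1 b=1
  Δ1: clk:1→0
  (1Δ to stable)
t=2 Δ0: c=0 d=1 a=1 clk=0 b=1
  Δ1: clk:0→1
  (1Δ to stable)
t=3 Δ0: c=0 d=1 a=1 clk=1 b=1
  Δ1: c:0→1, clk:1→0
  Δ2: a:1→0, b:1→0
  Δ3: b:0→1
  (3Δ to stable)
t=4 Δ0: c=1 d=1 a=0 clk=0 b=1
  Δ1: clk:0→1
  (1Δ to stable)
t=5 Δ0: c=1 d=1 a=0 clk=1 b=1
  Δ1: clk:1→0
  (1Δ to stable)
t=6 Δ0: c=1 d=1 a=0 clk=0 b=1
  Δ1: c:1→0, clk:0→1
  Δ2: a:0→1, b:1→0
  Δ3: b:0→1
  (3Δ to stable)
t=7 Δ0: c=0 d=1 a=1 clk=1 b=1
  Δ1: clk:1→0
  (1Δ to stable)
t=8 Δ0: c=0 d=1 a=1 clk=0 b=1
  Δ1: clk:0→1
  (1Δ to stable)
t=9 Δ0: c=0 d=1 a=1 clk=1 b=1
  Δ1: c:0→1, clk:1→0
  Δ2: a:1→0, b:1→0
  Δ3: b:0→1
  (3Δ to stable)
t=10 Δ0: c=1 d=1 a=0 clk=0 b=1
  Δ1: clk:0→1
  (1Δ to stable)
t=11 Δ0: c=1 d=1 a=0 clk=1 b=1
  Δ1: clk:1→0
  (1Δ to stable)
t=12 Δ0: c=1 d=1 a=0 clk=0 b=1
  Δ1: c:1→0, clk:0→1
  Δ2: a:0→1, b:1→0
  Δ3: b:0→1
  (3Δ to stable)
t=13 Δ0: c=0 d=1 a=1 clk=1 b=1
  Δ1: clk:1→0
  (1Δ to stable)
t=14 Δ0: c=0 d=1 a=1 clk=0 b=1
  Δ1: clk:0→1
  (1Δ to stable)
t=15 Δ0: c=0 d=1 a=1 clk=1 b=1
  Δ1: c:0→1, clk:1→0
  Δ2: a:1→0, b:1→0
  Δ3: b:0→1
  (3Δ to stable)
t=16 Δ0: c=1 d=1 a=0 clk=0 b=1
  Δ1: clk:0→1
  (1Δ to stable)
t=17 Δ0: c=1 d=1 a=0 clk=1 b=1
  Δ1: clk:1→0
  (1Δ to stable)
t=18 Δ0: c=1 d=1 a=0 clk=0 b=1
  Δ1: c:1→0, clk:0→1
  Δ2: a:0→1, b:1→0
  Δ3: b:0→1
  (3Δ to stable)
t=19 Δ0: c=0 d=1 a=1 clk=1 b=1
  Δ1: clk:1→0
  (1Δ to stable)

yes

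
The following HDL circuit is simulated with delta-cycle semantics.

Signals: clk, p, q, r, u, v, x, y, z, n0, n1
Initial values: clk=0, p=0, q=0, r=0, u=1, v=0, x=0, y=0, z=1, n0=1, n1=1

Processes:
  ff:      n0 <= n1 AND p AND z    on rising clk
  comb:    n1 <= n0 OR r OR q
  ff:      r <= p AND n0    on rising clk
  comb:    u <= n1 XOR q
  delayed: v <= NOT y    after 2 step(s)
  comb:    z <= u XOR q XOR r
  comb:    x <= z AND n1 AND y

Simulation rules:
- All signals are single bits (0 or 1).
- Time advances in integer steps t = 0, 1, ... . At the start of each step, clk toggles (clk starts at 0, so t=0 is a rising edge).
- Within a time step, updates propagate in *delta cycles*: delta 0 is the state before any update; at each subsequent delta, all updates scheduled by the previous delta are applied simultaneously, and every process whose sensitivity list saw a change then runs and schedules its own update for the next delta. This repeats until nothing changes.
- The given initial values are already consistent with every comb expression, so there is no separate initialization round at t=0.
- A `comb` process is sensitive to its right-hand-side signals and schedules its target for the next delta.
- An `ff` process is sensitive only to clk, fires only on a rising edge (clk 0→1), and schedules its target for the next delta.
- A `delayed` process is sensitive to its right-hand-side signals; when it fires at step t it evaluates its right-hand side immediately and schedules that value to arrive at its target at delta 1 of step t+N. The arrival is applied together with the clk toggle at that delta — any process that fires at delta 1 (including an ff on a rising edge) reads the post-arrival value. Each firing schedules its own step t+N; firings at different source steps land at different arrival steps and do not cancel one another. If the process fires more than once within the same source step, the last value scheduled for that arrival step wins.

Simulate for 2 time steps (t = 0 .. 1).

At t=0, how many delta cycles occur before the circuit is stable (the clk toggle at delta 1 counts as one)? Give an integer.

t0.Δ0 z=1 n0=1 r=0 x=0 q=0 y=0 p=0 clk=0 v=0 u=1 n1=1
t0.Δ1 z=1 n0=1 r=0 x=0 q=0 y=0 p=0 clk=1 v=0 u=1 n1=1
t0.Δ2 z=1 n0=0 r=0 x=0 q=0 y=0 p=0 clk=1 v=0 u=1 n1=1
t0.Δ3 z=1 n0=0 r=0 x=0 q=0 y=0 p=0 clk=1 v=0 u=1 n1=0
t0.Δ4 z=1 n0=0 r=0 x=0 q=0 y=0 p=0 clk=1 v=0 u=0 n1=0
t0.Δ5 z=0 n0=0 r=0 x=0 q=0 y=0 p=0 clk=1 v=0 u=0 n1=0
t1.Δ0 z=0 n0=0 r=0 x=0 q=0 y=0 p=0 clk=1 v=0 u=0 n1=0
t1.Δ1 z=0 n0=0 r=0 x=0 q=0 y=0 p=0 clk=0 v=0 u=0 n1=0

5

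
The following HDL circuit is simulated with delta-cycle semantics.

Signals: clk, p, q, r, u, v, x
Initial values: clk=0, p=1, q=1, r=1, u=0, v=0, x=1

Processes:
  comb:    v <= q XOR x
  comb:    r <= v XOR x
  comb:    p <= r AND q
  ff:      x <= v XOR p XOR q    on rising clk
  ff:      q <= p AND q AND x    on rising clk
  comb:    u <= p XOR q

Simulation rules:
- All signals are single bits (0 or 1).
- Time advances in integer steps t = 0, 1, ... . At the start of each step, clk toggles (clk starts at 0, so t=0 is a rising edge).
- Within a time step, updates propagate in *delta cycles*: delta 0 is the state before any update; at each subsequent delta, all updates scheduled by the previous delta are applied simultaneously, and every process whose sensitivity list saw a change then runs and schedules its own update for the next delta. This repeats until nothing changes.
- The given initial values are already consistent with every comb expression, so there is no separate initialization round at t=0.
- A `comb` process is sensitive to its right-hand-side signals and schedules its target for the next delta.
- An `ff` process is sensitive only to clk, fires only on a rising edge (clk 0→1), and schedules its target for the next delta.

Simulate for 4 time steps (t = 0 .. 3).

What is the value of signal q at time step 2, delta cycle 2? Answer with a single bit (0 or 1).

0

t=0 Δ0: x=1 clk=0 p=1 v=0 r=1 q=1 u=0
  Δ1: clk:0→1
  Δ2: x:1→0
  Δ3: v:0→1, r:1→0
  Δ4: p:1→0, r:0→1
  Δ5: p:0→1, u:0→1
  Δ6: u:1→0
  (6Δ to stable)
t=1 Δ0: x=0 clk=1 p=1 v=1 r=1 q=1 u=0
  Δ1: clk:1→0
  (1Δ to stable)
t=2 Δ0: x=0 clk=0 p=1 v=1 r=1 q=1 u=0
  Δ1: clk:0→1
  Δ2: x:0→1, q:1→0
  Δ3: p:1→0, r:1→0, u:0→1
  Δ4: u:1→0
  (4Δ to stable)
t=3 Δ0: x=1 clk=1 p=0 v=1 r=0 q=0 u=0
  Δ1: clk:1→0
  (1Δ to stable)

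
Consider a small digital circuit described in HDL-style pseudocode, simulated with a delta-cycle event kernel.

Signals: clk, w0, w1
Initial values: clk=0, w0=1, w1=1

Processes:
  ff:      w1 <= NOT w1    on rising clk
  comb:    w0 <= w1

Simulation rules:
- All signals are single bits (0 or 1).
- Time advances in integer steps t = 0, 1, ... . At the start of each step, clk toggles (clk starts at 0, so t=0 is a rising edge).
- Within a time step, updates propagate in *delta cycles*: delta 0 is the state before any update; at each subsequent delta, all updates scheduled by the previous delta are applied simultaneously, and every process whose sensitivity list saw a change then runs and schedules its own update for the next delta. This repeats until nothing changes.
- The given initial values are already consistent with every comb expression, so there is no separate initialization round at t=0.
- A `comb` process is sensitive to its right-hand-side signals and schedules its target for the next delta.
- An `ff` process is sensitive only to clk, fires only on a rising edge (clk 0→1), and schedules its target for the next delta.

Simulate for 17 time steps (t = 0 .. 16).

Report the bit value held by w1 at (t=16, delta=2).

0

t0.Δ0 clk=0 w0=1 w1=1
t0.Δ1 clk=1 w0=1 w1=1
t0.Δ2 clk=1 w0=1 w1=0
t0.Δ3 clk=1 w0=0 w1=0
t1.Δ0 clk=1 w0=0 w1=0
t1.Δ1 clk=0 w0=0 w1=0
t2.Δ0 clk=0 w0=0 w1=0
t2.Δ1 clk=1 w0=0 w1=0
t2.Δ2 clk=1 w0=0 w1=1
t2.Δ3 clk=1 w0=1 w1=1
t3.Δ0 clk=1 w0=1 w1=1
t3.Δ1 clk=0 w0=1 w1=1
t4.Δ0 clk=0 w0=1 w1=1
t4.Δ1 clk=1 w0=1 w1=1
t4.Δ2 clk=1 w0=1 w1=0
t4.Δ3 clk=1 w0=0 w1=0
t5.Δ0 clk=1 w0=0 w1=0
t5.Δ1 clk=0 w0=0 w1=0
t6.Δ0 clk=0 w0=0 w1=0
t6.Δ1 clk=1 w0=0 w1=0
t6.Δ2 clk=1 w0=0 w1=1
t6.Δ3 clk=1 w0=1 w1=1
t7.Δ0 clk=1 w0=1 w1=1
t7.Δ1 clk=0 w0=1 w1=1
t8.Δ0 clk=0 w0=1 w1=1
t8.Δ1 clk=1 w0=1 w1=1
t8.Δ2 clk=1 w0=1 w1=0
t8.Δ3 clk=1 w0=0 w1=0
t9.Δ0 clk=1 w0=0 w1=0
t9.Δ1 clk=0 w0=0 w1=0
t10.Δ0 clk=0 w0=0 w1=0
t10.Δ1 clk=1 w0=0 w1=0
t10.Δ2 clk=1 w0=0 w1=1
t10.Δ3 clk=1 w0=1 w1=1
t11.Δ0 clk=1 w0=1 w1=1
t11.Δ1 clk=0 w0=1 w1=1
t12.Δ0 clk=0 w0=1 w1=1
t12.Δ1 clk=1 w0=1 w1=1
t12.Δ2 clk=1 w0=1 w1=0
t12.Δ3 clk=1 w0=0 w1=0
t13.Δ0 clk=1 w0=0 w1=0
t13.Δ1 clk=0 w0=0 w1=0
t14.Δ0 clk=0 w0=0 w1=0
t14.Δ1 clk=1 w0=0 w1=0
t14.Δ2 clk=1 w0=0 w1=1
t14.Δ3 clk=1 w0=1 w1=1
t15.Δ0 clk=1 w0=1 w1=1
t15.Δ1 clk=0 w0=1 w1=1
t16.Δ0 clk=0 w0=1 w1=1
t16.Δ1 clk=1 w0=1 w1=1
t16.Δ2 clk=1 w0=1 w1=0
t16.Δ3 clk=1 w0=0 w1=0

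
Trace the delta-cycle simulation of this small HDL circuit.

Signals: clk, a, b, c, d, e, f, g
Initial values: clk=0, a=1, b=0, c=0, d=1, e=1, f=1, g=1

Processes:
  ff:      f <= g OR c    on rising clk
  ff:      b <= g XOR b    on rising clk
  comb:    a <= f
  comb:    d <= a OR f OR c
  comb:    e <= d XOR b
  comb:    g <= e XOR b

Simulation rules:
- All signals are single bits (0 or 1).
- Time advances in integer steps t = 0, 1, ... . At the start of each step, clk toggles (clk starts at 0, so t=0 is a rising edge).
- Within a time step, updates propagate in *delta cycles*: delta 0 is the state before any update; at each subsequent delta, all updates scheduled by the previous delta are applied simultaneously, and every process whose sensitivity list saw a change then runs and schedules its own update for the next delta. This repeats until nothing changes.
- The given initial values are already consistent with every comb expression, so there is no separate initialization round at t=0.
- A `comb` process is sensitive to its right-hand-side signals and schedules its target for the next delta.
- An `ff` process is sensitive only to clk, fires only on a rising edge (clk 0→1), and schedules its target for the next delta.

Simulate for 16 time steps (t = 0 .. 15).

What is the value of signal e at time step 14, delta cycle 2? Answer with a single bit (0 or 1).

t0.Δ0 c=0 d=1 b=0 a=1 f=1 e=1 clk=0 g=1
t0.Δ1 c=0 d=1 b=0 a=1 f=1 e=1 clk=1 g=1
t0.Δ2 c=0 d=1 b=1 a=1 f=1 e=1 clk=1 g=1
t0.Δ3 c=0 d=1 b=1 a=1 f=1 e=0 clk=1 g=0
t0.Δ4 c=0 d=1 b=1 a=1 f=1 e=0 clk=1 g=1
t1.Δ0 c=0 d=1 b=1 a=1 f=1 e=0 clk=1 g=1
t1.Δ1 c=0 d=1 b=1 a=1 f=1 e=0 clk=0 g=1
t2.Δ0 c=0 d=1 b=1 a=1 f=1 e=0 clk=0 g=1
t2.Δ1 c=0 d=1 b=1 a=1 f=1 e=0 clk=1 g=1
t2.Δ2 c=0 d=1 b=0 a=1 f=1 e=0 clk=1 g=1
t2.Δ3 c=0 d=1 b=0 a=1 f=1 e=1 clk=1 g=0
t2.Δ4 c=0 d=1 b=0 a=1 f=1 e=1 clk=1 g=1
t3.Δ0 c=0 d=1 b=0 a=1 f=1 e=1 clk=1 g=1
t3.Δ1 c=0 d=1 b=0 a=1 f=1 e=1 clk=0 g=1
t4.Δ0 c=0 d=1 b=0 a=1 f=1 e=1 clk=0 g=1
t4.Δ1 c=0 d=1 b=0 a=1 f=1 e=1 clk=1 g=1
t4.Δ2 c=0 d=1 b=1 a=1 f=1 e=1 clk=1 g=1
t4.Δ3 c=0 d=1 b=1 a=1 f=1 e=0 clk=1 g=0
t4.Δ4 c=0 d=1 b=1 a=1 f=1 e=0 clk=1 g=1
t5.Δ0 c=0 d=1 b=1 a=1 f=1 e=0 clk=1 g=1
t5.Δ1 c=0 d=1 b=1 a=1 f=1 e=0 clk=0 g=1
t6.Δ0 c=0 d=1 b=1 a=1 f=1 e=0 clk=0 g=1
t6.Δ1 c=0 d=1 b=1 a=1 f=1 e=0 clk=1 g=1
t6.Δ2 c=0 d=1 b=0 a=1 f=1 e=0 clk=1 g=1
t6.Δ3 c=0 d=1 b=0 a=1 f=1 e=1 clk=1 g=0
t6.Δ4 c=0 d=1 b=0 a=1 f=1 e=1 clk=1 g=1
t7.Δ0 c=0 d=1 b=0 a=1 f=1 e=1 clk=1 g=1
t7.Δ1 c=0 d=1 b=0 a=1 f=1 e=1 clk=0 g=1
t8.Δ0 c=0 d=1 b=0 a=1 f=1 e=1 clk=0 g=1
t8.Δ1 c=0 d=1 b=0 a=1 f=1 e=1 clk=1 g=1
t8.Δ2 c=0 d=1 b=1 a=1 f=1 e=1 clk=1 g=1
t8.Δ3 c=0 d=1 b=1 a=1 f=1 e=0 clk=1 g=0
t8.Δ4 c=0 d=1 b=1 a=1 f=1 e=0 clk=1 g=1
t9.Δ0 c=0 d=1 b=1 a=1 f=1 e=0 clk=1 g=1
t9.Δ1 c=0 d=1 b=1 a=1 f=1 e=0 clk=0 g=1
t10.Δ0 c=0 d=1 b=1 a=1 f=1 e=0 clk=0 g=1
t10.Δ1 c=0 d=1 b=1 a=1 f=1 e=0 clk=1 g=1
t10.Δ2 c=0 d=1 b=0 a=1 f=1 e=0 clk=1 g=1
t10.Δ3 c=0 d=1 b=0 a=1 f=1 e=1 clk=1 g=0
t10.Δ4 c=0 d=1 b=0 a=1 f=1 e=1 clk=1 g=1
t11.Δ0 c=0 d=1 b=0 a=1 f=1 e=1 clk=1 g=1
t11.Δ1 c=0 d=1 b=0 a=1 f=1 e=1 clk=0 g=1
t12.Δ0 c=0 d=1 b=0 a=1 f=1 e=1 clk=0 g=1
t12.Δ1 c=0 d=1 b=0 a=1 f=1 e=1 clk=1 g=1
t12.Δ2 c=0 d=1 b=1 a=1 f=1 e=1 clk=1 g=1
t12.Δ3 c=0 d=1 b=1 a=1 f=1 e=0 clk=1 g=0
t12.Δ4 c=0 d=1 b=1 a=1 f=1 e=0 clk=1 g=1
t13.Δ0 c=0 d=1 b=1 a=1 f=1 e=0 clk=1 g=1
t13.Δ1 c=0 d=1 b=1 a=1 f=1 e=0 clk=0 g=1
t14.Δ0 c=0 d=1 b=1 a=1 f=1 e=0 clk=0 g=1
t14.Δ1 c=0 d=1 b=1 a=1 f=1 e=0 clk=1 g=1
t14.Δ2 c=0 d=1 b=0 a=1 f=1 e=0 clk=1 g=1
t14.Δ3 c=0 d=1 b=0 a=1 f=1 e=1 clk=1 g=0
t14.Δ4 c=0 d=1 b=0 a=1 f=1 e=1 clk=1 g=1
t15.Δ0 c=0 d=1 b=0 a=1 f=1 e=1 clk=1 g=1
t15.Δ1 c=0 d=1 b=0 a=1 f=1 e=1 clk=0 g=1

0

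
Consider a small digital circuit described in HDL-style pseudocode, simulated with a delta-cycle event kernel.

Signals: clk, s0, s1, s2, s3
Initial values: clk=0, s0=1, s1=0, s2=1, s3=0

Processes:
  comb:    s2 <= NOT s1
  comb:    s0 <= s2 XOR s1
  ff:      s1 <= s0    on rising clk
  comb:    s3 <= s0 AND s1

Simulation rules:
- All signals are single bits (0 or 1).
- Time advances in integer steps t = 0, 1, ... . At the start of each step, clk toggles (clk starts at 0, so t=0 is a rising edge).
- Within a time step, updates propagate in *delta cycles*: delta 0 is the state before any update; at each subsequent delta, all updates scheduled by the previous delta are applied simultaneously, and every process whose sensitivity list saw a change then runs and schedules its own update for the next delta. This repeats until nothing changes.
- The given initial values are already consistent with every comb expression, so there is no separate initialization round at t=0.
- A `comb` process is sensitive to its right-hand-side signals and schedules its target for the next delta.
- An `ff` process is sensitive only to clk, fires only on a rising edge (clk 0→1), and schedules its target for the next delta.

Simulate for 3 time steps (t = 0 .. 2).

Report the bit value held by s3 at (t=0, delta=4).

[bits: s0,s2,clk,s3,s1]
t=0: Δ0=11000 Δ1=11100 Δ2=11101 Δ3=00111 Δ4=10101 Δ5=10111 | 5Δ
t=1: Δ0=10111 Δ1=10011 | 1Δ
t=2: Δ0=10011 Δ1=10111 | 1Δ

0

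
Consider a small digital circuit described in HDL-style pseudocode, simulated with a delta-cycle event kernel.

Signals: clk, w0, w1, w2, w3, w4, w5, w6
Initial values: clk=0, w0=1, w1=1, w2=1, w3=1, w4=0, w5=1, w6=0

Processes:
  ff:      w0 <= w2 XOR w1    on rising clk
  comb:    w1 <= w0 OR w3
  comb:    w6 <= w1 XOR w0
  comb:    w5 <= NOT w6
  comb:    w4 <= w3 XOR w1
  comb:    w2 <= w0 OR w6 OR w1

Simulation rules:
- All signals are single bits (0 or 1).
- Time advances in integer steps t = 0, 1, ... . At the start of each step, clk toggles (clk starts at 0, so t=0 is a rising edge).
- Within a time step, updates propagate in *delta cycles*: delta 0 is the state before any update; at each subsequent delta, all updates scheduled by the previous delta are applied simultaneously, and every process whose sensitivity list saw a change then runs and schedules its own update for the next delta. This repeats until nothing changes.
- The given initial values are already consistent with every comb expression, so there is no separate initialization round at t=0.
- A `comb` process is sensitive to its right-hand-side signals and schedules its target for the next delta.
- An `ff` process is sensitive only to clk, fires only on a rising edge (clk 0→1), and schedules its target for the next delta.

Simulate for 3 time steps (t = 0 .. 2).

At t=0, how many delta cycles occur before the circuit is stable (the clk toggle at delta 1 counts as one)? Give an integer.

4

[bits: w2,w6,w0,clk,w5,w3,w4,w1]
t=0: Δ0=10101101 Δ1=10111101 Δ2=10011101 Δ3=11011101 Δ4=11010101 | 4Δ
t=1: Δ0=11010101 Δ1=11000101 | 1Δ
t=2: Δ0=11000101 Δ1=11010101 | 1Δ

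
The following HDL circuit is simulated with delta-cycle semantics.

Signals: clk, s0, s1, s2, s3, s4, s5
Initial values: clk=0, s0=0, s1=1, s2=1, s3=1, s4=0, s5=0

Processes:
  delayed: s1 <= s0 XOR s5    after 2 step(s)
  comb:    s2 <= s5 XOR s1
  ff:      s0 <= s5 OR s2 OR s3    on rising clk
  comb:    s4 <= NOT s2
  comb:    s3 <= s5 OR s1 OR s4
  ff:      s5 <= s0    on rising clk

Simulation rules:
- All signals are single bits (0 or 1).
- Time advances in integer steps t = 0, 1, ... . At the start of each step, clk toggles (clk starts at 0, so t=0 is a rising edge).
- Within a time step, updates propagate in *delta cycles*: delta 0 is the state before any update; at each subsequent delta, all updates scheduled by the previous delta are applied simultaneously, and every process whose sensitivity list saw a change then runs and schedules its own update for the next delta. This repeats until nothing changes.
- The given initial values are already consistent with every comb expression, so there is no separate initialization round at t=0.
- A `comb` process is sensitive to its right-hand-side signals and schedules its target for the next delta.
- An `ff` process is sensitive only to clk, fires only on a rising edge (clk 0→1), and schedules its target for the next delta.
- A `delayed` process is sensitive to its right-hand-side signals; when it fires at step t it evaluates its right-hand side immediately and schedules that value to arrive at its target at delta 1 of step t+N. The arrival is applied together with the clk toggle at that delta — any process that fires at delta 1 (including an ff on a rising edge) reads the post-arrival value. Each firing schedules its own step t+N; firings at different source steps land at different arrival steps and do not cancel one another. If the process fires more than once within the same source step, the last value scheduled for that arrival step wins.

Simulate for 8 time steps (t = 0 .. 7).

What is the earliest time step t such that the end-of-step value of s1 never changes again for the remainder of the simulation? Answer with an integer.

4

[bits: s5,s1,s4,s3,clk,s2,s0]
t=0: Δ0=0101010 Δ1=0101110 Δ2=0101111 | 2Δ
t=1: Δ0=0101111 Δ1=0101011 | 1Δ
t=2: Δ0=0101011 Δ1=0101111 Δ2=1101111 Δ3=1101101 Δ4=1111101 | 4Δ
t=3: Δ0=1111101 Δ1=1111001 | 1Δ
t=4: Δ0=1111001 Δ1=1011101 Δ2=1011111 Δ3=1001111 | 3Δ
t=5: Δ0=1001111 Δ1=1001011 | 1Δ
t=6: Δ0=1001011 Δ1=1001111 | 1Δ
t=7: Δ0=1001111 Δ1=1001011 | 1Δ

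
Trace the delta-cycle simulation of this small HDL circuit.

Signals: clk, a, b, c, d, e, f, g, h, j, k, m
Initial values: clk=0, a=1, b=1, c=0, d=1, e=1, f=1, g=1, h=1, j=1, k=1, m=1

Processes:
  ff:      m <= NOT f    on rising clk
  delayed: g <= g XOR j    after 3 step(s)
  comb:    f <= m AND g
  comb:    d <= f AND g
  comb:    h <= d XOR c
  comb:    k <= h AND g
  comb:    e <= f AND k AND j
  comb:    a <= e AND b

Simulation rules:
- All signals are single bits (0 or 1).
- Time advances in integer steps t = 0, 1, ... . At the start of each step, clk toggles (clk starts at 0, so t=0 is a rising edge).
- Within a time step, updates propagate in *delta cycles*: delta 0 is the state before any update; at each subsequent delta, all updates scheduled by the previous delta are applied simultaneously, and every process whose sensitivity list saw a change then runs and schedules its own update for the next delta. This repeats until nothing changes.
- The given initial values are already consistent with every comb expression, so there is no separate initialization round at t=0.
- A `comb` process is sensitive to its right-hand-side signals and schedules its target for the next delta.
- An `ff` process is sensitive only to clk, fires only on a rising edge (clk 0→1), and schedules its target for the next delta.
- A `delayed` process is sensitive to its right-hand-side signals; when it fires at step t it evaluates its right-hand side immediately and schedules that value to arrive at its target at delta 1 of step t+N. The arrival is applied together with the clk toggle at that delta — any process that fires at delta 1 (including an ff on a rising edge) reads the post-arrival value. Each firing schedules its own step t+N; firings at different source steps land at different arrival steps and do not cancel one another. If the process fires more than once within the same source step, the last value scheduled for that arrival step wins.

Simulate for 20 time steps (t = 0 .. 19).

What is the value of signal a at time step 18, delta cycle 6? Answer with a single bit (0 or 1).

t0.Δ0 b=1 c=0 m=1 h=1 a=1 j=1 clk=0 e=1 k=1 f=1 g=1 d=1
t0.Δ1 b=1 c=0 m=1 h=1 a=1 j=1 clk=1 e=1 k=1 f=1 g=1 d=1
t0.Δ2 b=1 c=0 m=0 h=1 a=1 j=1 clk=1 e=1 k=1 f=1 g=1 d=1
t0.Δ3 b=1 c=0 m=0 h=1 a=1 j=1 clk=1 e=1 k=1 f=0 g=1 d=1
t0.Δ4 b=1 c=0 m=0 h=1 a=1 j=1 clk=1 e=0 k=1 f=0 g=1 d=0
t0.Δ5 b=1 c=0 m=0 h=0 a=0 j=1 clk=1 e=0 k=1 f=0 g=1 d=0
t0.Δ6 b=1 c=0 m=0 h=0 a=0 j=1 clk=1 e=0 k=0 f=0 g=1 d=0
t1.Δ0 b=1 c=0 m=0 h=0 a=0 j=1 clk=1 e=0 k=0 f=0 g=1 d=0
t1.Δ1 b=1 c=0 m=0 h=0 a=0 j=1 clk=0 e=0 k=0 f=0 g=1 d=0
t2.Δ0 b=1 c=0 m=0 h=0 a=0 j=1 clk=0 e=0 k=0 f=0 g=1 d=0
t2.Δ1 b=1 c=0 m=0 h=0 a=0 j=1 clk=1 e=0 k=0 f=0 g=1 d=0
t2.Δ2 b=1 c=0 m=1 h=0 a=0 j=1 clk=1 e=0 k=0 f=0 g=1 d=0
t2.Δ3 b=1 c=0 m=1 h=0 a=0 j=1 clk=1 e=0 k=0 f=1 g=1 d=0
t2.Δ4 b=1 c=0 m=1 h=0 a=0 j=1 clk=1 e=0 k=0 f=1 g=1 d=1
t2.Δ5 b=1 c=0 m=1 h=1 a=0 j=1 clk=1 e=0 k=0 f=1 g=1 d=1
t2.Δ6 b=1 c=0 m=1 h=1 a=0 j=1 clk=1 e=0 k=1 f=1 g=1 d=1
t2.Δ7 b=1 c=0 m=1 h=1 a=0 j=1 clk=1 e=1 k=1 f=1 g=1 d=1
t2.Δ8 b=1 c=0 m=1 h=1 a=1 j=1 clk=1 e=1 k=1 f=1 g=1 d=1
t3.Δ0 b=1 c=0 m=1 h=1 a=1 j=1 clk=1 e=1 k=1 f=1 g=1 d=1
t3.Δ1 b=1 c=0 m=1 h=1 a=1 j=1 clk=0 e=1 k=1 f=1 g=1 d=1
t4.Δ0 b=1 c=0 m=1 h=1 a=1 j=1 clk=0 e=1 k=1 f=1 g=1 d=1
t4.Δ1 b=1 c=0 m=1 h=1 a=1 j=1 clk=1 e=1 k=1 f=1 g=1 d=1
t4.Δ2 b=1 c=0 m=0 h=1 a=1 j=1 clk=1 e=1 k=1 f=1 g=1 d=1
t4.Δ3 b=1 c=0 m=0 h=1 a=1 j=1 clk=1 e=1 k=1 f=0 g=1 d=1
t4.Δ4 b=1 c=0 m=0 h=1 a=1 j=1 clk=1 e=0 k=1 f=0 g=1 d=0
t4.Δ5 b=1 c=0 m=0 h=0 a=0 j=1 clk=1 e=0 k=1 f=0 g=1 d=0
t4.Δ6 b=1 c=0 m=0 h=0 a=0 j=1 clk=1 e=0 k=0 f=0 g=1 d=0
t5.Δ0 b=1 c=0 m=0 h=0 a=0 j=1 clk=1 e=0 k=0 f=0 g=1 d=0
t5.Δ1 b=1 c=0 m=0 h=0 a=0 j=1 clk=0 e=0 k=0 f=0 g=1 d=0
t6.Δ0 b=1 c=0 m=0 h=0 a=0 j=1 clk=0 e=0 k=0 f=0 g=1 d=0
t6.Δ1 b=1 c=0 m=0 h=0 a=0 j=1 clk=1 e=0 k=0 f=0 g=1 d=0
t6.Δ2 b=1 c=0 m=1 h=0 a=0 j=1 clk=1 e=0 k=0 f=0 g=1 d=0
t6.Δ3 b=1 c=0 m=1 h=0 a=0 j=1 clk=1 e=0 k=0 f=1 g=1 d=0
t6.Δ4 b=1 c=0 m=1 h=0 a=0 j=1 clk=1 e=0 k=0 f=1 g=1 d=1
t6.Δ5 b=1 c=0 m=1 h=1 a=0 j=1 clk=1 e=0 k=0 f=1 g=1 d=1
t6.Δ6 b=1 c=0 m=1 h=1 a=0 j=1 clk=1 e=0 k=1 f=1 g=1 d=1
t6.Δ7 b=1 c=0 m=1 h=1 a=0 j=1 clk=1 e=1 k=1 f=1 g=1 d=1
t6.Δ8 b=1 c=0 m=1 h=1 a=1 j=1 clk=1 e=1 k=1 f=1 g=1 d=1
t7.Δ0 b=1 c=0 m=1 h=1 a=1 j=1 clk=1 e=1 k=1 f=1 g=1 d=1
t7.Δ1 b=1 c=0 m=1 h=1 a=1 j=1 clk=0 e=1 k=1 f=1 g=1 d=1
t8.Δ0 b=1 c=0 m=1 h=1 a=1 j=1 clk=0 e=1 k=1 f=1 g=1 d=1
t8.Δ1 b=1 c=0 m=1 h=1 a=1 j=1 clk=1 e=1 k=1 f=1 g=1 d=1
t8.Δ2 b=1 c=0 m=0 h=1 a=1 j=1 clk=1 e=1 k=1 f=1 g=1 d=1
t8.Δ3 b=1 c=0 m=0 h=1 a=1 j=1 clk=1 e=1 k=1 f=0 g=1 d=1
t8.Δ4 b=1 c=0 m=0 h=1 a=1 j=1 clk=1 e=0 k=1 f=0 g=1 d=0
t8.Δ5 b=1 c=0 m=0 h=0 a=0 j=1 clk=1 e=0 k=1 f=0 g=1 d=0
t8.Δ6 b=1 c=0 m=0 h=0 a=0 j=1 clk=1 e=0 k=0 f=0 g=1 d=0
t9.Δ0 b=1 c=0 m=0 h=0 a=0 j=1 clk=1 e=0 k=0 f=0 g=1 d=0
t9.Δ1 b=1 c=0 m=0 h=0 a=0 j=1 clk=0 e=0 k=0 f=0 g=1 d=0
t10.Δ0 b=1 c=0 m=0 h=0 a=0 j=1 clk=0 e=0 k=0 f=0 g=1 d=0
t10.Δ1 b=1 c=0 m=0 h=0 a=0 j=1 clk=1 e=0 k=0 f=0 g=1 d=0
t10.Δ2 b=1 c=0 m=1 h=0 a=0 j=1 clk=1 e=0 k=0 f=0 g=1 d=0
t10.Δ3 b=1 c=0 m=1 h=0 a=0 j=1 clk=1 e=0 k=0 f=1 g=1 d=0
t10.Δ4 b=1 c=0 m=1 h=0 a=0 j=1 clk=1 e=0 k=0 f=1 g=1 d=1
t10.Δ5 b=1 c=0 m=1 h=1 a=0 j=1 clk=1 e=0 k=0 f=1 g=1 d=1
t10.Δ6 b=1 c=0 m=1 h=1 a=0 j=1 clk=1 e=0 k=1 f=1 g=1 d=1
t10.Δ7 b=1 c=0 m=1 h=1 a=0 j=1 clk=1 e=1 k=1 f=1 g=1 d=1
t10.Δ8 b=1 c=0 m=1 h=1 a=1 j=1 clk=1 e=1 k=1 f=1 g=1 d=1
t11.Δ0 b=1 c=0 m=1 h=1 a=1 j=1 clk=1 e=1 k=1 f=1 g=1 d=1
t11.Δ1 b=1 c=0 m=1 h=1 a=1 j=1 clk=0 e=1 k=1 f=1 g=1 d=1
t12.Δ0 b=1 c=0 m=1 h=1 a=1 j=1 clk=0 e=1 k=1 f=1 g=1 d=1
t12.Δ1 b=1 c=0 m=1 h=1 a=1 j=1 clk=1 e=1 k=1 f=1 g=1 d=1
t12.Δ2 b=1 c=0 m=0 h=1 a=1 j=1 clk=1 e=1 k=1 f=1 g=1 d=1
t12.Δ3 b=1 c=0 m=0 h=1 a=1 j=1 clk=1 e=1 k=1 f=0 g=1 d=1
t12.Δ4 b=1 c=0 m=0 h=1 a=1 j=1 clk=1 e=0 k=1 f=0 g=1 d=0
t12.Δ5 b=1 c=0 m=0 h=0 a=0 j=1 clk=1 e=0 k=1 f=0 g=1 d=0
t12.Δ6 b=1 c=0 m=0 h=0 a=0 j=1 clk=1 e=0 k=0 f=0 g=1 d=0
t13.Δ0 b=1 c=0 m=0 h=0 a=0 j=1 clk=1 e=0 k=0 f=0 g=1 d=0
t13.Δ1 b=1 c=0 m=0 h=0 a=0 j=1 clk=0 e=0 k=0 f=0 g=1 d=0
t14.Δ0 b=1 c=0 m=0 h=0 a=0 j=1 clk=0 e=0 k=0 f=0 g=1 d=0
t14.Δ1 b=1 c=0 m=0 h=0 a=0 j=1 clk=1 e=0 k=0 f=0 g=1 d=0
t14.Δ2 b=1 c=0 m=1 h=0 a=0 j=1 clk=1 e=0 k=0 f=0 g=1 d=0
t14.Δ3 b=1 c=0 m=1 h=0 a=0 j=1 clk=1 e=0 k=0 f=1 g=1 d=0
t14.Δ4 b=1 c=0 m=1 h=0 a=0 j=1 clk=1 e=0 k=0 f=1 g=1 d=1
t14.Δ5 b=1 c=0 m=1 h=1 a=0 j=1 clk=1 e=0 k=0 f=1 g=1 d=1
t14.Δ6 b=1 c=0 m=1 h=1 a=0 j=1 clk=1 e=0 k=1 f=1 g=1 d=1
t14.Δ7 b=1 c=0 m=1 h=1 a=0 j=1 clk=1 e=1 k=1 f=1 g=1 d=1
t14.Δ8 b=1 c=0 m=1 h=1 a=1 j=1 clk=1 e=1 k=1 f=1 g=1 d=1
t15.Δ0 b=1 c=0 m=1 h=1 a=1 j=1 clk=1 e=1 k=1 f=1 g=1 d=1
t15.Δ1 b=1 c=0 m=1 h=1 a=1 j=1 clk=0 e=1 k=1 f=1 g=1 d=1
t16.Δ0 b=1 c=0 m=1 h=1 a=1 j=1 clk=0 e=1 k=1 f=1 g=1 d=1
t16.Δ1 b=1 c=0 m=1 h=1 a=1 j=1 clk=1 e=1 k=1 f=1 g=1 d=1
t16.Δ2 b=1 c=0 m=0 h=1 a=1 j=1 clk=1 e=1 k=1 f=1 g=1 d=1
t16.Δ3 b=1 c=0 m=0 h=1 a=1 j=1 clk=1 e=1 k=1 f=0 g=1 d=1
t16.Δ4 b=1 c=0 m=0 h=1 a=1 j=1 clk=1 e=0 k=1 f=0 g=1 d=0
t16.Δ5 b=1 c=0 m=0 h=0 a=0 j=1 clk=1 e=0 k=1 f=0 g=1 d=0
t16.Δ6 b=1 c=0 m=0 h=0 a=0 j=1 clk=1 e=0 k=0 f=0 g=1 d=0
t17.Δ0 b=1 c=0 m=0 h=0 a=0 j=1 clk=1 e=0 k=0 f=0 g=1 d=0
t17.Δ1 b=1 c=0 m=0 h=0 a=0 j=1 clk=0 e=0 k=0 f=0 g=1 d=0
t18.Δ0 b=1 c=0 m=0 h=0 a=0 j=1 clk=0 e=0 k=0 f=0 g=1 d=0
t18.Δ1 b=1 c=0 m=0 h=0 a=0 j=1 clk=1 e=0 k=0 f=0 g=1 d=0
t18.Δ2 b=1 c=0 m=1 h=0 a=0 j=1 clk=1 e=0 k=0 f=0 g=1 d=0
t18.Δ3 b=1 c=0 m=1 h=0 a=0 j=1 clk=1 e=0 k=0 f=1 g=1 d=0
t18.Δ4 b=1 c=0 m=1 h=0 a=0 j=1 clk=1 e=0 k=0 f=1 g=1 d=1
t18.Δ5 b=1 c=0 m=1 h=1 a=0 j=1 clk=1 e=0 k=0 f=1 g=1 d=1
t18.Δ6 b=1 c=0 m=1 h=1 a=0 j=1 clk=1 e=0 k=1 f=1 g=1 d=1
t18.Δ7 b=1 c=0 m=1 h=1 a=0 j=1 clk=1 e=1 k=1 f=1 g=1 d=1
t18.Δ8 b=1 c=0 m=1 h=1 a=1 j=1 clk=1 e=1 k=1 f=1 g=1 d=1
t19.Δ0 b=1 c=0 m=1 h=1 a=1 j=1 clk=1 e=1 k=1 f=1 g=1 d=1
t19.Δ1 b=1 c=0 m=1 h=1 a=1 j=1 clk=0 e=1 k=1 f=1 g=1 d=1

0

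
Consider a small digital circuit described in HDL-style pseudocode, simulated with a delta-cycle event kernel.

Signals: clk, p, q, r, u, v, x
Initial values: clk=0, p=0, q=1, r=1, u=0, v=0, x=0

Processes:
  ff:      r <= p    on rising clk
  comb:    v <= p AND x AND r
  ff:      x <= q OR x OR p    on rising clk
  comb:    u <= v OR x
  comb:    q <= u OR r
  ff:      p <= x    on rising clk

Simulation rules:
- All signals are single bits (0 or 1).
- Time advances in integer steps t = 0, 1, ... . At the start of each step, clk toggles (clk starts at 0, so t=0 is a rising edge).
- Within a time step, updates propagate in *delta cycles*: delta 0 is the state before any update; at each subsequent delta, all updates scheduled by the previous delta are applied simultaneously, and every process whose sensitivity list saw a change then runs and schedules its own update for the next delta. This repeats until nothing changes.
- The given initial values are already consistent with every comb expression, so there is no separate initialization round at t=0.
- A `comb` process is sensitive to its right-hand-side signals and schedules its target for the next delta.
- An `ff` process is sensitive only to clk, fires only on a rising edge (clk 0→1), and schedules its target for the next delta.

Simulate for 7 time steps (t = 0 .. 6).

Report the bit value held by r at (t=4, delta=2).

1

t0.Δ0 clk=0 v=0 q=1 x=0 p=0 u=0 r=1
t0.Δ1 clk=1 v=0 q=1 x=0 p=0 u=0 r=1
t0.Δ2 clk=1 v=0 q=1 x=1 p=0 u=0 r=0
t0.Δ3 clk=1 v=0 q=0 x=1 p=0 u=1 r=0
t0.Δ4 clk=1 v=0 q=1 x=1 p=0 u=1 r=0
t1.Δ0 clk=1 v=0 q=1 x=1 p=0 u=1 r=0
t1.Δ1 clk=0 v=0 q=1 x=1 p=0 u=1 r=0
t2.Δ0 clk=0 v=0 q=1 x=1 p=0 u=1 r=0
t2.Δ1 clk=1 v=0 q=1 x=1 p=0 u=1 r=0
t2.Δ2 clk=1 v=0 q=1 x=1 p=1 u=1 r=0
t3.Δ0 clk=1 v=0 q=1 x=1 p=1 u=1 r=0
t3.Δ1 clk=0 v=0 q=1 x=1 p=1 u=1 r=0
t4.Δ0 clk=0 v=0 q=1 x=1 p=1 u=1 r=0
t4.Δ1 clk=1 v=0 q=1 x=1 p=1 u=1 r=0
t4.Δ2 clk=1 v=0 q=1 x=1 p=1 u=1 r=1
t4.Δ3 clk=1 v=1 q=1 x=1 p=1 u=1 r=1
t5.Δ0 clk=1 v=1 q=1 x=1 p=1 u=1 r=1
t5.Δ1 clk=0 v=1 q=1 x=1 p=1 u=1 r=1
t6.Δ0 clk=0 v=1 q=1 x=1 p=1 u=1 r=1
t6.Δ1 clk=1 v=1 q=1 x=1 p=1 u=1 r=1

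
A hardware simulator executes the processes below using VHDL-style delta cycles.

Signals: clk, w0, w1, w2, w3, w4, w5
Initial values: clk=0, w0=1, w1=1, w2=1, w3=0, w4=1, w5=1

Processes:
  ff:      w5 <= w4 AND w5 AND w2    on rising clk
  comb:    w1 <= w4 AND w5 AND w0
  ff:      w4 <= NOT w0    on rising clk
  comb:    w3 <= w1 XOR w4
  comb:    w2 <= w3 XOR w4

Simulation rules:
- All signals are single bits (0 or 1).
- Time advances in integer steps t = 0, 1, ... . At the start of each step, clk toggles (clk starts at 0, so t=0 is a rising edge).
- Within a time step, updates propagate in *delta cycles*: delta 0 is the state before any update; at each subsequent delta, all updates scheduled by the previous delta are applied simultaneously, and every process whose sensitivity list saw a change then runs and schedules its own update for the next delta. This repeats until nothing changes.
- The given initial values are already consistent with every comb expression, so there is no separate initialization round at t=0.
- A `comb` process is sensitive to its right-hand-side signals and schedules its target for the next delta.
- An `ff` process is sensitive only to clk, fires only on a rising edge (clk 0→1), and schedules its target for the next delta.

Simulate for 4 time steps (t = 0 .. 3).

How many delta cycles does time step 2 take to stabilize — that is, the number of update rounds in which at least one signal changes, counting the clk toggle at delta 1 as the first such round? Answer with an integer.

t=0 Δ0: w4=1 w5=1 w1=1 w0=1 clk=0 w2=1 w3=0
  Δ1: clk:0→1
  Δ2: w4:1→0
  Δ3: w1:1→0, w2:1→0, w3:0→1
  Δ4: w2:0→1, w3:1→0
  Δ5: w2:1→0
  (5Δ to stable)
t=1 Δ0: w4=0 w5=1 w1=0 w0=1 clk=1 w2=0 w3=0
  Δ1: clk:1→0
  (1Δ to stable)
t=2 Δ0: w4=0 w5=1 w1=0 w0=1 clk=0 w2=0 w3=0
  Δ1: clk:0→1
  Δ2: w5:1→0
  (2Δ to stable)
t=3 Δ0: w4=0 w5=0 w1=0 w0=1 clk=1 w2=0 w3=0
  Δ1: clk:1→0
  (1Δ to stable)

2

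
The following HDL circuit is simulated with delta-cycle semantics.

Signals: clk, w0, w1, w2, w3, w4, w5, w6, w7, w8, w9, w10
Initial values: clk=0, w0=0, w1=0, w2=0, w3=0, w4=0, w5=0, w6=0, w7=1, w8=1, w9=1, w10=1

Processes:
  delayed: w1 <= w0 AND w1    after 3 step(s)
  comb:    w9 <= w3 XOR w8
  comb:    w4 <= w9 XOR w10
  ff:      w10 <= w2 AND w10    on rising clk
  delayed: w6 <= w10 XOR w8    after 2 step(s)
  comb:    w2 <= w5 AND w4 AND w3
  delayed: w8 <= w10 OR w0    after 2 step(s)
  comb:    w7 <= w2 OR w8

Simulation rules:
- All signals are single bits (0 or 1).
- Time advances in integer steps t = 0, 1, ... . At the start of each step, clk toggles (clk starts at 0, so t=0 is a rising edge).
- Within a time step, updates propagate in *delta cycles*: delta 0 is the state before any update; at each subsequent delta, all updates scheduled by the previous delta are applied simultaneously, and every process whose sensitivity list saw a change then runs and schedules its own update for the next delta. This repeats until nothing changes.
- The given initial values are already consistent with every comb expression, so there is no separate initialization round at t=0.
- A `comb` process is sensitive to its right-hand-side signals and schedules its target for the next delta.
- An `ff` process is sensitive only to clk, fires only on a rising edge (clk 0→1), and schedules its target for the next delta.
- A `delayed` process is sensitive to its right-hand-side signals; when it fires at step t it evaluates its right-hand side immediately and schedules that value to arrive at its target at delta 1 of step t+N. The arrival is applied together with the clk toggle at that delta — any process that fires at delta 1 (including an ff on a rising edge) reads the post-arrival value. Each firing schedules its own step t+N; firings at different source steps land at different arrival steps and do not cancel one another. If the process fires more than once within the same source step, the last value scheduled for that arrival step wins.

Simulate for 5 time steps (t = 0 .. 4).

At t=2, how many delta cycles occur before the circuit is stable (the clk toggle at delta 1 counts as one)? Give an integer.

[bits: w2,w7,w0,w6,w10,w9,clk,w8,w3,w5,w1,w4]
t=0: Δ0=010011010000 Δ1=010011110000 Δ2=010001110000 Δ3=010001110001 | 3Δ
t=1: Δ0=010001110001 Δ1=010001010001 | 1Δ
t=2: Δ0=010001010001 Δ1=010101100001 Δ2=000100100001 Δ3=000100100000 | 3Δ
t=3: Δ0=000100100000 Δ1=000100000000 | 1Δ
t=4: Δ0=000100000000 Δ1=000000100000 | 1Δ

3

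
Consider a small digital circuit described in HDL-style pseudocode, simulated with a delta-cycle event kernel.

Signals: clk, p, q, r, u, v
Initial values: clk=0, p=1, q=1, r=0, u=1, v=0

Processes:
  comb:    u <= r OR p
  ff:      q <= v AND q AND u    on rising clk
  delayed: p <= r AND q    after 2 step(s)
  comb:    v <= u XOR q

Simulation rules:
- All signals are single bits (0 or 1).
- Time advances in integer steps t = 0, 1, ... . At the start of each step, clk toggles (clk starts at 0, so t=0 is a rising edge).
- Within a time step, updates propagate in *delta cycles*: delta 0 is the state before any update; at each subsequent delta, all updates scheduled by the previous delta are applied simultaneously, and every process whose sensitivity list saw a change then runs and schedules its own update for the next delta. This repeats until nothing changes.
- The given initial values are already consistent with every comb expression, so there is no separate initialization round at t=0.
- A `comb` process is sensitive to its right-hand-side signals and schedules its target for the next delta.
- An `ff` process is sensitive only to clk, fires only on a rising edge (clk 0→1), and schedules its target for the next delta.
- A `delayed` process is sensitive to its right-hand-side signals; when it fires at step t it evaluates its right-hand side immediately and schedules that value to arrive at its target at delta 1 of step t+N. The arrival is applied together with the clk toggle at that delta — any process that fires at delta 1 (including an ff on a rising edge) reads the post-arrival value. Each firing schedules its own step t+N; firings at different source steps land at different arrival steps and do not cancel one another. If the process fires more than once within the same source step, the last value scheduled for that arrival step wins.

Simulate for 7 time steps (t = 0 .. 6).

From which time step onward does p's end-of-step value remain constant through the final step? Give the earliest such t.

t0.Δ0 clk=0 u=1 r=0 p=1 v=0 q=1
t0.Δ1 clk=1 u=1 r=0 p=1 v=0 q=1
t0.Δ2 clk=1 u=1 r=0 p=1 v=0 q=0
t0.Δ3 clk=1 u=1 r=0 p=1 v=1 q=0
t1.Δ0 clk=1 u=1 r=0 p=1 v=1 q=0
t1.Δ1 clk=0 u=1 r=0 p=1 v=1 q=0
t2.Δ0 clk=0 u=1 r=0 p=1 v=1 q=0
t2.Δ1 clk=1 u=1 r=0 p=0 v=1 q=0
t2.Δ2 clk=1 u=0 r=0 p=0 v=1 q=0
t2.Δ3 clk=1 u=0 r=0 p=0 v=0 q=0
t3.Δ0 clk=1 u=0 r=0 p=0 v=0 q=0
t3.Δ1 clk=0 u=0 r=0 p=0 v=0 q=0
t4.Δ0 clk=0 u=0 r=0 p=0 v=0 q=0
t4.Δ1 clk=1 u=0 r=0 p=0 v=0 q=0
t5.Δ0 clk=1 u=0 r=0 p=0 v=0 q=0
t5.Δ1 clk=0 u=0 r=0 p=0 v=0 q=0
t6.Δ0 clk=0 u=0 r=0 p=0 v=0 q=0
t6.Δ1 clk=1 u=0 r=0 p=0 v=0 q=0

2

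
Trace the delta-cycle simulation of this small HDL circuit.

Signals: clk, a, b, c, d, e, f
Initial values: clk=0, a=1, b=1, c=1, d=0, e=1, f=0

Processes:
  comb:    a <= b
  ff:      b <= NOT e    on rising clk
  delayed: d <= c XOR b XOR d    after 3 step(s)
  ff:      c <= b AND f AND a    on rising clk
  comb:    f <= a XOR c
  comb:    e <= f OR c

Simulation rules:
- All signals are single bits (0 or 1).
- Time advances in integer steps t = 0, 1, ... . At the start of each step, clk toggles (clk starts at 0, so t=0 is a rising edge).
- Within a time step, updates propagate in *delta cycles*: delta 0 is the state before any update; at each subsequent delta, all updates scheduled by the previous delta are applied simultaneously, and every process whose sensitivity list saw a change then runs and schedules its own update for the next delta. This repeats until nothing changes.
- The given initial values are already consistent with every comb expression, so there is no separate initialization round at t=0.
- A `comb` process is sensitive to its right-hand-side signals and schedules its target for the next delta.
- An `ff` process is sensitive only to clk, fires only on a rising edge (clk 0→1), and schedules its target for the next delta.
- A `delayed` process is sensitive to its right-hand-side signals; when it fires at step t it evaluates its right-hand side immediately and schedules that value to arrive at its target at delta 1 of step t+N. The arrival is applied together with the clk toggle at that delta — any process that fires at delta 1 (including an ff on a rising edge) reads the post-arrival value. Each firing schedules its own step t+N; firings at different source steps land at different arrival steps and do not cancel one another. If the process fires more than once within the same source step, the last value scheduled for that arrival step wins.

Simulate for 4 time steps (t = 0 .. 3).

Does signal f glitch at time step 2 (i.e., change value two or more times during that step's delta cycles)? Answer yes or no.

t0.Δ0 d=0 b=1 a=1 e=1 c=1 f=0 clk=0
t0.Δ1 d=0 b=1 a=1 e=1 c=1 f=0 clk=1
t0.Δ2 d=0 b=0 a=1 e=1 c=0 f=0 clk=1
t0.Δ3 d=0 b=0 a=0 e=0 c=0 f=1 clk=1
t0.Δ4 d=0 b=0 a=0 e=1 c=0 f=0 clk=1
t0.Δ5 d=0 b=0 a=0 e=0 c=0 f=0 clk=1
t1.Δ0 d=0 b=0 a=0 e=0 c=0 f=0 clk=1
t1.Δ1 d=0 b=0 a=0 e=0 c=0 f=0 clk=0
t2.Δ0 d=0 b=0 a=0 e=0 c=0 f=0 clk=0
t2.Δ1 d=0 b=0 a=0 e=0 c=0 f=0 clk=1
t2.Δ2 d=0 b=1 a=0 e=0 c=0 f=0 clk=1
t2.Δ3 d=0 b=1 a=1 e=0 c=0 f=0 clk=1
t2.Δ4 d=0 b=1 a=1 e=0 c=0 f=1 clk=1
t2.Δ5 d=0 b=1 a=1 e=1 c=0 f=1 clk=1
t3.Δ0 d=0 b=1 a=1 e=1 c=0 f=1 clk=1
t3.Δ1 d=0 b=1 a=1 e=1 c=0 f=1 clk=0

no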